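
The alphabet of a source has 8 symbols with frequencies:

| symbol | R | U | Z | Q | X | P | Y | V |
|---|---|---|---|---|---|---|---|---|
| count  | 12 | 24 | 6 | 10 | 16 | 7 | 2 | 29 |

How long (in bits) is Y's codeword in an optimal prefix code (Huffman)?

Repeatedly merge the two smallest:
combine Y(2), Z(6) → 8
combine P(7), 8 → 15
combine Q(10), R(12) → 22
combine 15, X(16) → 31
combine 22, U(24) → 46
combine V(29), 31 → 60
combine 46, 60 → 106
The subtree containing Y is merged 5 times, so code length = 5.

5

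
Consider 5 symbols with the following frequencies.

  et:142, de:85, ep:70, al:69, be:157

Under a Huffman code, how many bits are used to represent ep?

3

Build the tree from the bottom:
merge al(69) and ep(70): 139
merge de(85) and 139: 224
merge et(142) and be(157): 299
merge 224 and 299: 523
ep sits 3 levels below the root, so its codeword is 3 bits.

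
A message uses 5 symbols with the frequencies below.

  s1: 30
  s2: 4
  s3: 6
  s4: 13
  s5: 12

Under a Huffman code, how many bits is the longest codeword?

Merge the two lowest-weight nodes at each step:
merge s2(4) and s3(6): 10
merge 10 and s5(12): 22
merge s4(13) and 22: 35
merge s1(30) and 35: 65
Maximum depth reached is 4.

4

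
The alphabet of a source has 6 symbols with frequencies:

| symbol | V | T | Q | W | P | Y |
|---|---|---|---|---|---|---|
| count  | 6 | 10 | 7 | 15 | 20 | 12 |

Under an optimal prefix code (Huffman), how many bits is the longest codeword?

Merge the two lowest-weight nodes at each step:
combine V(6), Q(7) → 13
combine T(10), Y(12) → 22
combine 13, W(15) → 28
combine P(20), 22 → 42
combine 28, 42 → 70
The first pair merged (V, Q) ends up deepest, at depth 3.

3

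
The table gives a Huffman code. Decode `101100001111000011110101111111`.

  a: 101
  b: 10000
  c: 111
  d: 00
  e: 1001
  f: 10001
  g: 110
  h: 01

Read left to right; each codeword is recognised as soon as it completes (prefix code):
  101→a | 10000→b | 111→c | 10000→b | 111→c | 101→a | 01→h | 111→c | 111→c
Decoded message: abcbcahcc

abcbcahcc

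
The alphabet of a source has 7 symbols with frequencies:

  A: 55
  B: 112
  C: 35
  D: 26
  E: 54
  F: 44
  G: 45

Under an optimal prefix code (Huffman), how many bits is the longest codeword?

3

Merge the two lowest-weight nodes at each step:
D(26) + C(35) → 61
F(44) + G(45) → 89
E(54) + A(55) → 109
61 + 89 → 150
109 + B(112) → 221
150 + 221 → 371
Maximum depth reached is 3.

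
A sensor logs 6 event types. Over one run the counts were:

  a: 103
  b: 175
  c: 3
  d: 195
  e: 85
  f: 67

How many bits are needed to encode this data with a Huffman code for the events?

1481

Build the Huffman tree bottom-up:
combine c(3), f(67) → 70
combine 70, e(85) → 155
combine a(103), 155 → 258
combine b(175), d(195) → 370
combine 258, 370 → 628
Total encoded bits = sum of merged weights = 70 + 155 + 258 + 370 + 628 = 1481.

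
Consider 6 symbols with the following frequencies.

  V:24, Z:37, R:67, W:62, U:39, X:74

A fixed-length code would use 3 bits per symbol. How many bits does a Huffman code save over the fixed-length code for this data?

Fixed-length: 3 bits × 303 symbols = 909 bits.
Huffman merges:
V(24) + Z(37) → 61
U(39) + 61 → 100
W(62) + R(67) → 129
X(74) + 100 → 174
129 + 174 → 303
Huffman total = 61 + 100 + 129 + 174 + 303 = 767 bits.
Saving = 909 − 767 = 142 bits.

142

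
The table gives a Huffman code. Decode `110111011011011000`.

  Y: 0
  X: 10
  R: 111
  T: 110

Read left to right; each codeword is recognised as soon as it completes (prefix code):
  110→T | 111→R | 0→Y | 110→T | 110→T | 110→T | 0→Y | 0→Y
Decoded message: TRYTTTYY

TRYTTTYY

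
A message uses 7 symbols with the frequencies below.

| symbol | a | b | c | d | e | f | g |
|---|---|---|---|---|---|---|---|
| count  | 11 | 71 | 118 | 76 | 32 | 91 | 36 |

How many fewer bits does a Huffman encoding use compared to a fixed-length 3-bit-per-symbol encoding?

Fixed-length: 3 bits × 435 symbols = 1305 bits.
Huffman merges:
combine a(11), e(32) → 43
combine g(36), 43 → 79
combine b(71), d(76) → 147
combine 79, f(91) → 170
combine c(118), 147 → 265
combine 170, 265 → 435
Huffman total = 43 + 79 + 147 + 170 + 265 + 435 = 1139 bits.
Saving = 1305 − 1139 = 166 bits.

166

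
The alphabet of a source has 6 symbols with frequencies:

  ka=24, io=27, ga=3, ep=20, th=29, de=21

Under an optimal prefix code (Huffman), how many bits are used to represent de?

Huffman merges, smallest pair first:
merge ga(3) and ep(20): 23
merge de(21) and 23: 44
merge ka(24) and io(27): 51
merge th(29) and 44: 73
merge 51 and 73: 124
The subtree containing de is merged 3 times, so code length = 3.

3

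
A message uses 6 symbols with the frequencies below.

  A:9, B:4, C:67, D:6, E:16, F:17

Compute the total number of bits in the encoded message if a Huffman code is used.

233

Merge the two smallest weights repeatedly:
B(4) + D(6) → 10
A(9) + 10 → 19
E(16) + F(17) → 33
19 + 33 → 52
52 + C(67) → 119
Total encoded bits = sum of merged weights = 10 + 19 + 33 + 52 + 119 = 233.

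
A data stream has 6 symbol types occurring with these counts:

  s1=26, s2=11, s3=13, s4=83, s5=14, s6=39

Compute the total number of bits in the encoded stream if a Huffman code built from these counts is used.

Build the Huffman tree bottom-up:
combine s2(11), s3(13) → 24
combine s5(14), 24 → 38
combine s1(26), 38 → 64
combine s6(39), 64 → 103
combine s4(83), 103 → 186
The encoded length is the sum of every internal node's weight: 24 + 38 + 64 + 103 + 186 = 415 bits.

415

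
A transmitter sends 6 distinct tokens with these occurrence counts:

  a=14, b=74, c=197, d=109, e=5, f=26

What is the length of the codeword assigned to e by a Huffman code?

5

Build the tree from the bottom:
e(5) + a(14) → 19
19 + f(26) → 45
45 + b(74) → 119
d(109) + 119 → 228
c(197) + 228 → 425
e sits 5 levels below the root, so its codeword is 5 bits.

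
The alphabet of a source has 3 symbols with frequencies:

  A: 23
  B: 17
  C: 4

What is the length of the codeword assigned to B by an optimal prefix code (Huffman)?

Repeatedly merge the two smallest:
C(4) + B(17) → 21
21 + A(23) → 44
B's leaf is at depth 2, giving a 2-bit codeword.

2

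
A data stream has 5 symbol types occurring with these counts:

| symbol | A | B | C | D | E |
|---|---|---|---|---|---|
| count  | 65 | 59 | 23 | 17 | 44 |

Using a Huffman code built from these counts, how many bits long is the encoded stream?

Merge the two smallest weights repeatedly:
combine D(17), C(23) → 40
combine 40, E(44) → 84
combine B(59), A(65) → 124
combine 84, 124 → 208
The encoded length is the sum of every internal node's weight: 40 + 84 + 124 + 208 = 456 bits.

456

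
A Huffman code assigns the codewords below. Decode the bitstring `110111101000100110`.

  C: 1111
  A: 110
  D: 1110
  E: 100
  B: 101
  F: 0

Read left to right; each codeword is recognised as soon as it completes (prefix code):
  110→A | 1111→C | 0→F | 100→E | 0→F | 100→E | 110→A
Decoded message: ACFEFEA

ACFEFEA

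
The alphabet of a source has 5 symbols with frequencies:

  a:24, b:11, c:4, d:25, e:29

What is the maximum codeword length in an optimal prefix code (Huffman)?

3

Merge the two lowest-weight nodes at each step:
c(4) + b(11) → 15
15 + a(24) → 39
d(25) + e(29) → 54
39 + 54 → 93
The rarest symbols sit at the bottom; the longest codeword is 3 bits.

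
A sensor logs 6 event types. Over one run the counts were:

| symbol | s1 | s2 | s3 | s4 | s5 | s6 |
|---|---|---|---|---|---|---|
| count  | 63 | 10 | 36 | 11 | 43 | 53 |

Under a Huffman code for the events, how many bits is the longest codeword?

Merge the two lowest-weight nodes at each step:
merge s2(10) and s4(11): 21
merge 21 and s3(36): 57
merge s5(43) and s6(53): 96
merge 57 and s1(63): 120
merge 96 and 120: 216
Maximum depth reached is 4.

4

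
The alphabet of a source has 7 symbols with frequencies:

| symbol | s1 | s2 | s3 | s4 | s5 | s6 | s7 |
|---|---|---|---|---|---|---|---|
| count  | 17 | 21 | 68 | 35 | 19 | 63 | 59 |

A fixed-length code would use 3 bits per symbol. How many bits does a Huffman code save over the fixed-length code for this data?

Fixed-length: 3 bits × 282 symbols = 846 bits.
Huffman merges:
combine s1(17), s5(19) → 36
combine s2(21), s4(35) → 56
combine 36, 56 → 92
combine s7(59), s6(63) → 122
combine s3(68), 92 → 160
combine 122, 160 → 282
Huffman total = 36 + 56 + 92 + 122 + 160 + 282 = 748 bits.
Saving = 846 − 748 = 98 bits.

98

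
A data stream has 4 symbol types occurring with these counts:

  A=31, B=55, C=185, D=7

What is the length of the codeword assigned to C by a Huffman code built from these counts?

1

Huffman merges, smallest pair first:
combine D(7), A(31) → 38
combine 38, B(55) → 93
combine 93, C(185) → 278
C is a child of the root — depth 1, so its codeword is a single bit.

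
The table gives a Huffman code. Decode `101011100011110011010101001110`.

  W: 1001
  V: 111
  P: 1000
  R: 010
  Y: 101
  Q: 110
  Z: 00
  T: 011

Read left to right; each codeword is recognised as soon as it completes (prefix code):
  101→Y | 011→T | 1000→P | 111→V | 1001→W | 101→Y | 010→R | 1001→W | 110→Q
Decoded message: YTPVWYRWQ

YTPVWYRWQ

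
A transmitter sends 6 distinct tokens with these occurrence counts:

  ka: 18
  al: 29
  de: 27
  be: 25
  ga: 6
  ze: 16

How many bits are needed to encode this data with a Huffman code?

304

Greedily combine the two least-frequent nodes:
merge ga(6) and ze(16): 22
merge ka(18) and 22: 40
merge be(25) and de(27): 52
merge al(29) and 40: 69
merge 52 and 69: 121
The encoded length is the sum of every internal node's weight: 22 + 40 + 52 + 69 + 121 = 304 bits.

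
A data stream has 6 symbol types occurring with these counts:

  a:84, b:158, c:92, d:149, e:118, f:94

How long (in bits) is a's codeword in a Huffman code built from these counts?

Repeatedly merge the two smallest:
a(84) + c(92) → 176
f(94) + e(118) → 212
d(149) + b(158) → 307
176 + 212 → 388
307 + 388 → 695
a's leaf is at depth 3, giving a 3-bit codeword.

3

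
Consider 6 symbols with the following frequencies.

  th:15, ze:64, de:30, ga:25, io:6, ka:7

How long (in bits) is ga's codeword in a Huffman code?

3

Huffman merges, smallest pair first:
merge io(6) and ka(7): 13
merge 13 and th(15): 28
merge ga(25) and 28: 53
merge de(30) and 53: 83
merge ze(64) and 83: 147
ga sits 3 levels below the root, so its codeword is 3 bits.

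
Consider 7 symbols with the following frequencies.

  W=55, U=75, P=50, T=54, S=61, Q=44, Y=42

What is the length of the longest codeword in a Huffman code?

3

Merge the two lowest-weight nodes at each step:
combine Y(42), Q(44) → 86
combine P(50), T(54) → 104
combine W(55), S(61) → 116
combine U(75), 86 → 161
combine 104, 116 → 220
combine 161, 220 → 381
Maximum depth reached is 3.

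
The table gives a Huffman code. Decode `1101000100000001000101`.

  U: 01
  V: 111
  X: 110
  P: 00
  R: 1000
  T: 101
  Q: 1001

XRRPPRT

Read left to right; each codeword is recognised as soon as it completes (prefix code):
  110→X | 1000→R | 1000→R | 00→P | 00→P | 1000→R | 101→T
Decoded message: XRRPPRT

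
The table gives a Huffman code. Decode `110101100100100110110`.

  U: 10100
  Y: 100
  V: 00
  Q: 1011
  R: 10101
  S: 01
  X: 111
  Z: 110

Read left to right; each codeword is recognised as soon as it completes (prefix code):
  110→Z | 1011→Q | 00→V | 100→Y | 100→Y | 110→Z | 110→Z
Decoded message: ZQVYYZZ

ZQVYYZZ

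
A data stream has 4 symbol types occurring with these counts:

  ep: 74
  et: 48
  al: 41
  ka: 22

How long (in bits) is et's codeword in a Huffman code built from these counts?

2

Build the tree from the bottom:
ka(22) + al(41) → 63
et(48) + 63 → 111
ep(74) + 111 → 185
The subtree containing et is merged 2 times, so code length = 2.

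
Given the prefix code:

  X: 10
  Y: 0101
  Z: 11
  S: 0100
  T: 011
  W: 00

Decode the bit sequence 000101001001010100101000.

Read left to right; each codeword is recognised as soon as it completes (prefix code):
  00→W | 0101→Y | 00→W | 10→X | 0101→Y | 0100→S | 10→X | 10→X | 00→W
Decoded message: WYWXYSXXW

WYWXYSXXW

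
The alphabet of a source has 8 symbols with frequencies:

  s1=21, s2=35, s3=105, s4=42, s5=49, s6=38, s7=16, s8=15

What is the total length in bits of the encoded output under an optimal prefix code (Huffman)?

889

Greedily combine the two least-frequent nodes:
s8(15) + s7(16) → 31
s1(21) + 31 → 52
s2(35) + s6(38) → 73
s4(42) + s5(49) → 91
52 + 73 → 125
91 + s3(105) → 196
125 + 196 → 321
The encoded length is the sum of every internal node's weight: 31 + 52 + 73 + 91 + 125 + 196 + 321 = 889 bits.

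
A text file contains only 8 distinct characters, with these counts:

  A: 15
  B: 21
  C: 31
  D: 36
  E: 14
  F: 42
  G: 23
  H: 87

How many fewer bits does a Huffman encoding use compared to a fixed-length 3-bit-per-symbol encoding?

Fixed-length: 3 bits × 269 symbols = 807 bits.
Huffman merges:
combine E(14), A(15) → 29
combine B(21), G(23) → 44
combine 29, C(31) → 60
combine D(36), F(42) → 78
combine 44, 60 → 104
combine 78, H(87) → 165
combine 104, 165 → 269
Huffman total = 29 + 44 + 60 + 78 + 104 + 165 + 269 = 749 bits.
Saving = 807 − 749 = 58 bits.

58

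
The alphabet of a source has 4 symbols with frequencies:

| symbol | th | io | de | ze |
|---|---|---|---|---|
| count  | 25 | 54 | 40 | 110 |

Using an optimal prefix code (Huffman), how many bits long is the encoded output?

413

Greedily combine the two least-frequent nodes:
merge th(25) and de(40): 65
merge io(54) and 65: 119
merge ze(110) and 119: 229
Total encoded bits = sum of merged weights = 65 + 119 + 229 = 413.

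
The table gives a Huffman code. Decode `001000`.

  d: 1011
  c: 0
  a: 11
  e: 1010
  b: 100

Read left to right; each codeword is recognised as soon as it completes (prefix code):
  0→c | 0→c | 100→b | 0→c
Decoded message: ccbc

ccbc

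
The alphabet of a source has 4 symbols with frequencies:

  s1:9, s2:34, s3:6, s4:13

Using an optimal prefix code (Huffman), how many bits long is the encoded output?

Greedily combine the two least-frequent nodes:
combine s3(6), s1(9) → 15
combine s4(13), 15 → 28
combine 28, s2(34) → 62
Each symbol's bit-cost is frequency × depth; summing gives 105 bits (equivalently 15 + 28 + 62).

105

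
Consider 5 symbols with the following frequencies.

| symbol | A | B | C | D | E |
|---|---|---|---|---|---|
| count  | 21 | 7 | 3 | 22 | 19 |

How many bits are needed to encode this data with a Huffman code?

154

Build the Huffman tree bottom-up:
combine C(3), B(7) → 10
combine 10, E(19) → 29
combine A(21), D(22) → 43
combine 29, 43 → 72
Each symbol's bit-cost is frequency × depth; summing gives 154 bits (equivalently 10 + 29 + 43 + 72).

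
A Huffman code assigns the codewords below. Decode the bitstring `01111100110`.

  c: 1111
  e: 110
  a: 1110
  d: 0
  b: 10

dcbde

Read left to right; each codeword is recognised as soon as it completes (prefix code):
  0→d | 1111→c | 10→b | 0→d | 110→e
Decoded message: dcbde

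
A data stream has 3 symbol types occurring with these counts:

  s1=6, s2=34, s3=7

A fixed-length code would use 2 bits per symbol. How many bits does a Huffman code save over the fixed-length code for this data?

34

Fixed-length: 2 bits × 47 symbols = 94 bits.
Huffman merges:
combine s1(6), s3(7) → 13
combine 13, s2(34) → 47
Huffman total = 13 + 47 = 60 bits.
Saving = 94 − 60 = 34 bits.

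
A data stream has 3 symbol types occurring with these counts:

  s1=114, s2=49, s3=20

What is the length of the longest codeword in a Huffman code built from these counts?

Merge the two lowest-weight nodes at each step:
s3(20) + s2(49) → 69
69 + s1(114) → 183
Maximum depth reached is 2.

2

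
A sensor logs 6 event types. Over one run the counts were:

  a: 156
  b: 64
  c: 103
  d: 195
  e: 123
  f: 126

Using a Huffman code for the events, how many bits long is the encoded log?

Build the Huffman tree bottom-up:
merge b(64) and c(103): 167
merge e(123) and f(126): 249
merge a(156) and 167: 323
merge d(195) and 249: 444
merge 323 and 444: 767
Each symbol's bit-cost is frequency × depth; summing gives 1950 bits (equivalently 167 + 249 + 323 + 444 + 767).

1950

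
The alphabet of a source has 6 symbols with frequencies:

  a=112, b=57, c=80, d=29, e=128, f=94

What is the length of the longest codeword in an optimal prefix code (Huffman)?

4

Merge the two lowest-weight nodes at each step:
merge d(29) and b(57): 86
merge c(80) and 86: 166
merge f(94) and a(112): 206
merge e(128) and 166: 294
merge 206 and 294: 500
The first pair merged (d, b) ends up deepest, at depth 4.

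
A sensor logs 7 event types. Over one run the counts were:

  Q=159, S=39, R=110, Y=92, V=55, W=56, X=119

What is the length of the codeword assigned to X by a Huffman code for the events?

Repeatedly merge the two smallest:
combine S(39), V(55) → 94
combine W(56), Y(92) → 148
combine 94, R(110) → 204
combine X(119), 148 → 267
combine Q(159), 204 → 363
combine 267, 363 → 630
X's leaf is at depth 2, giving a 2-bit codeword.

2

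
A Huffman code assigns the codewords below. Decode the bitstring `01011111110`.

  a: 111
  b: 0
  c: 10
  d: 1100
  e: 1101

bcaac

Read left to right; each codeword is recognised as soon as it completes (prefix code):
  0→b | 10→c | 111→a | 111→a | 10→c
Decoded message: bcaac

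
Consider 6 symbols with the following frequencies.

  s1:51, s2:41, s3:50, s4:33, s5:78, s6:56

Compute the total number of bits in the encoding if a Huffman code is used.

Merge the two smallest weights repeatedly:
combine s4(33), s2(41) → 74
combine s3(50), s1(51) → 101
combine s6(56), 74 → 130
combine s5(78), 101 → 179
combine 130, 179 → 309
The encoded length is the sum of every internal node's weight: 74 + 101 + 130 + 179 + 309 = 793 bits.

793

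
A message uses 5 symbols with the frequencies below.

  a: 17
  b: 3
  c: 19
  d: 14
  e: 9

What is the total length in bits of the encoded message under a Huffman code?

Greedily combine the two least-frequent nodes:
combine b(3), e(9) → 12
combine 12, d(14) → 26
combine a(17), c(19) → 36
combine 26, 36 → 62
Total encoded bits = sum of merged weights = 12 + 26 + 36 + 62 = 136.

136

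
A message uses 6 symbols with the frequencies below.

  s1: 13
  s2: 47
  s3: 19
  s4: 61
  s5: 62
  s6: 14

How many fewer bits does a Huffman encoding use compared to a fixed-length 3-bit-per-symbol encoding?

143

Fixed-length: 3 bits × 216 symbols = 648 bits.
Huffman merges:
combine s1(13), s6(14) → 27
combine s3(19), 27 → 46
combine 46, s2(47) → 93
combine s4(61), s5(62) → 123
combine 93, 123 → 216
Huffman total = 27 + 46 + 93 + 123 + 216 = 505 bits.
Saving = 648 − 505 = 143 bits.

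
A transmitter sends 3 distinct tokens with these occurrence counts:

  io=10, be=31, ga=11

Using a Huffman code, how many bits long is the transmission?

Build the Huffman tree bottom-up:
io(10) + ga(11) → 21
21 + be(31) → 52
Each symbol's bit-cost is frequency × depth; summing gives 73 bits (equivalently 21 + 52).

73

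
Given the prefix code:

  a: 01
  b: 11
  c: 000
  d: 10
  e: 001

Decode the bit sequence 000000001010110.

Read left to right; each codeword is recognised as soon as it completes (prefix code):
  000→c | 000→c | 001→e | 01→a | 01→a | 10→d
Decoded message: cceaad

cceaad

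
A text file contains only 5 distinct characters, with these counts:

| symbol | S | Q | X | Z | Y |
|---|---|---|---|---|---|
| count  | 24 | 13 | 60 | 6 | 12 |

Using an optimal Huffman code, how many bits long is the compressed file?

Greedily combine the two least-frequent nodes:
Z(6) + Y(12) → 18
Q(13) + 18 → 31
S(24) + 31 → 55
55 + X(60) → 115
Total encoded bits = sum of merged weights = 18 + 31 + 55 + 115 = 219.

219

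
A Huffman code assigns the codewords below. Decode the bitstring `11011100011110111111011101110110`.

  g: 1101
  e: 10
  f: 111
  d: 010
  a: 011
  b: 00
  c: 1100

Read left to right; each codeword is recognised as soon as it completes (prefix code):
  1101→g | 1100→c | 011→a | 1101→g | 111→f | 1101→g | 1101→g | 1101→g | 10→e
Decoded message: gcagfggge

gcagfggge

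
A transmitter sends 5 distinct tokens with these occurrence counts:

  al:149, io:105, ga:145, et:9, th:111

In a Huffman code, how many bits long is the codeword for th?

Build the tree from the bottom:
et(9) + io(105) → 114
th(111) + 114 → 225
ga(145) + al(149) → 294
225 + 294 → 519
The subtree containing th is merged 2 times, so code length = 2.

2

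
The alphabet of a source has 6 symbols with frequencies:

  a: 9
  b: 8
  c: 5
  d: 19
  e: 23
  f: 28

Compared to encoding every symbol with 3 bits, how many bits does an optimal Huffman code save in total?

Fixed-length: 3 bits × 92 symbols = 276 bits.
Huffman merges:
merge c(5) and b(8): 13
merge a(9) and 13: 22
merge d(19) and 22: 41
merge e(23) and f(28): 51
merge 41 and 51: 92
Huffman total = 13 + 22 + 41 + 51 + 92 = 219 bits.
Saving = 276 − 219 = 57 bits.

57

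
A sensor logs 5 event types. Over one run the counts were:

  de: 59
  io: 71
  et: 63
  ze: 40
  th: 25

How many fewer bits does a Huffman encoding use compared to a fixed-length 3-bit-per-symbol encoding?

Fixed-length: 3 bits × 258 symbols = 774 bits.
Huffman merges:
th(25) + ze(40) → 65
de(59) + et(63) → 122
65 + io(71) → 136
122 + 136 → 258
Huffman total = 65 + 122 + 136 + 258 = 581 bits.
Saving = 774 − 581 = 193 bits.

193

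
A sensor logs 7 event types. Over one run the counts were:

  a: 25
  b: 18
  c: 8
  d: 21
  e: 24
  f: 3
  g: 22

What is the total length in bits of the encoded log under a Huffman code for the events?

Build the Huffman tree bottom-up:
f(3) + c(8) → 11
11 + b(18) → 29
d(21) + g(22) → 43
e(24) + a(25) → 49
29 + 43 → 72
49 + 72 → 121
Total encoded bits = sum of merged weights = 11 + 29 + 43 + 49 + 72 + 121 = 325.

325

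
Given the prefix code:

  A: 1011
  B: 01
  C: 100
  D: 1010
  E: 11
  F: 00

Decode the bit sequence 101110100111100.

ADBEC

Read left to right; each codeword is recognised as soon as it completes (prefix code):
  1011→A | 1010→D | 01→B | 11→E | 100→C
Decoded message: ADBEC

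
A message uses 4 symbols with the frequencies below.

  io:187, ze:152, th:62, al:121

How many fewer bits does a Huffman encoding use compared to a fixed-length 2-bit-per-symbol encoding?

4

Fixed-length: 2 bits × 522 symbols = 1044 bits.
Huffman merges:
combine th(62), al(121) → 183
combine ze(152), 183 → 335
combine io(187), 335 → 522
Huffman total = 183 + 335 + 522 = 1040 bits.
Saving = 1044 − 1040 = 4 bits.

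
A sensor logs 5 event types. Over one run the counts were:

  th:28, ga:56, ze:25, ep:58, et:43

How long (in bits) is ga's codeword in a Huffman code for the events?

2

Build the tree from the bottom:
merge ze(25) and th(28): 53
merge et(43) and 53: 96
merge ga(56) and ep(58): 114
merge 96 and 114: 210
ga's leaf is at depth 2, giving a 2-bit codeword.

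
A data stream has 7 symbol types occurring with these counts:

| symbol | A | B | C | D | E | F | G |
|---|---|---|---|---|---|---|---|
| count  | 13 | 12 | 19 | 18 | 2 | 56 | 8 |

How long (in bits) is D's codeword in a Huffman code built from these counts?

Build the tree from the bottom:
E(2) + G(8) → 10
10 + B(12) → 22
A(13) + D(18) → 31
C(19) + 22 → 41
31 + 41 → 72
F(56) + 72 → 128
The subtree containing D is merged 3 times, so code length = 3.

3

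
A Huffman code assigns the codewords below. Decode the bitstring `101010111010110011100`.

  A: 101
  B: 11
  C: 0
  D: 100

ACABCADBD

Read left to right; each codeword is recognised as soon as it completes (prefix code):
  101→A | 0→C | 101→A | 11→B | 0→C | 101→A | 100→D | 11→B | 100→D
Decoded message: ACABCADBD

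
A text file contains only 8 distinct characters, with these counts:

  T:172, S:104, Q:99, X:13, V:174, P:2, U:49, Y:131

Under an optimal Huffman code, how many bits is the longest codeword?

5

Merge the two lowest-weight nodes at each step:
merge P(2) and X(13): 15
merge 15 and U(49): 64
merge 64 and Q(99): 163
merge S(104) and Y(131): 235
merge 163 and T(172): 335
merge V(174) and 235: 409
merge 335 and 409: 744
The rarest symbols sit at the bottom; the longest codeword is 5 bits.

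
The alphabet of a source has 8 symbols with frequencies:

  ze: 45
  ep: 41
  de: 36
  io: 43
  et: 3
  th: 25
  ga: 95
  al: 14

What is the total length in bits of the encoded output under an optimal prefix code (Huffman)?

825

Greedily combine the two least-frequent nodes:
combine et(3), al(14) → 17
combine 17, th(25) → 42
combine de(36), ep(41) → 77
combine 42, io(43) → 85
combine ze(45), 77 → 122
combine 85, ga(95) → 180
combine 122, 180 → 302
The encoded length is the sum of every internal node's weight: 17 + 42 + 77 + 85 + 122 + 180 + 302 = 825 bits.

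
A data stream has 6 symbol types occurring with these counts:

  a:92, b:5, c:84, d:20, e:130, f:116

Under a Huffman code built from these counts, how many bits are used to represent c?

3

Build the tree from the bottom:
b(5) + d(20) → 25
25 + c(84) → 109
a(92) + 109 → 201
f(116) + e(130) → 246
201 + 246 → 447
c sits 3 levels below the root, so its codeword is 3 bits.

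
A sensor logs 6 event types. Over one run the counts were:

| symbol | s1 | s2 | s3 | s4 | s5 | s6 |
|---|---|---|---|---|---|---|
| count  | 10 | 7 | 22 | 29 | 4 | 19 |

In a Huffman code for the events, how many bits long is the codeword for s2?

Build the tree from the bottom:
merge s5(4) and s2(7): 11
merge s1(10) and 11: 21
merge s6(19) and 21: 40
merge s3(22) and s4(29): 51
merge 40 and 51: 91
The subtree containing s2 is merged 4 times, so code length = 4.

4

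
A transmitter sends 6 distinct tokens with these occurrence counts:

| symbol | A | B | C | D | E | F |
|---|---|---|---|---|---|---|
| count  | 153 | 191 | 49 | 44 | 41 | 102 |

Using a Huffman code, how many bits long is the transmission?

1379

Build the Huffman tree bottom-up:
combine E(41), D(44) → 85
combine C(49), 85 → 134
combine F(102), 134 → 236
combine A(153), B(191) → 344
combine 236, 344 → 580
Each symbol's bit-cost is frequency × depth; summing gives 1379 bits (equivalently 85 + 134 + 236 + 344 + 580).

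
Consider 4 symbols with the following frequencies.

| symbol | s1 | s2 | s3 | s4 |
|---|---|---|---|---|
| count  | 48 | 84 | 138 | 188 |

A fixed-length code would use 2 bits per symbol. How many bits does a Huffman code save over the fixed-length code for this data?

Fixed-length: 2 bits × 458 symbols = 916 bits.
Huffman merges:
s1(48) + s2(84) → 132
132 + s3(138) → 270
s4(188) + 270 → 458
Huffman total = 132 + 270 + 458 = 860 bits.
Saving = 916 − 860 = 56 bits.

56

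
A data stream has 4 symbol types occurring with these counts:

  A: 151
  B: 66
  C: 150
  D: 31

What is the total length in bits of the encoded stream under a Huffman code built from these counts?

742

Greedily combine the two least-frequent nodes:
combine D(31), B(66) → 97
combine 97, C(150) → 247
combine A(151), 247 → 398
The encoded length is the sum of every internal node's weight: 97 + 247 + 398 = 742 bits.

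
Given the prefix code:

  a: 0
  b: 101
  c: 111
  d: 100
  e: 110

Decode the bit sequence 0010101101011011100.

aabaebbea

Read left to right; each codeword is recognised as soon as it completes (prefix code):
  0→a | 0→a | 101→b | 0→a | 110→e | 101→b | 101→b | 110→e | 0→a
Decoded message: aabaebbea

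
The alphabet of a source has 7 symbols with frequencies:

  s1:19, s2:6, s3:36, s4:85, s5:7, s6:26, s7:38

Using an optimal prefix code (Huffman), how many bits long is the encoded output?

Merge the two smallest weights repeatedly:
s2(6) + s5(7) → 13
13 + s1(19) → 32
s6(26) + 32 → 58
s3(36) + s7(38) → 74
58 + 74 → 132
s4(85) + 132 → 217
Each symbol's bit-cost is frequency × depth; summing gives 526 bits (equivalently 13 + 32 + 58 + 74 + 132 + 217).

526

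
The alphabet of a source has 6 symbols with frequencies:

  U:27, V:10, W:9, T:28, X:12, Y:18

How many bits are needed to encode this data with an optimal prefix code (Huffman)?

257

Build the Huffman tree bottom-up:
W(9) + V(10) → 19
X(12) + Y(18) → 30
19 + U(27) → 46
T(28) + 30 → 58
46 + 58 → 104
The encoded length is the sum of every internal node's weight: 19 + 30 + 46 + 58 + 104 = 257 bits.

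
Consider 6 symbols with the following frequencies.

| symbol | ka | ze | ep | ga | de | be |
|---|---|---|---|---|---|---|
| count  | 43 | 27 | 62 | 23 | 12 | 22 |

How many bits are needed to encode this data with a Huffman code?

Merge the two smallest weights repeatedly:
de(12) + be(22) → 34
ga(23) + ze(27) → 50
34 + ka(43) → 77
50 + ep(62) → 112
77 + 112 → 189
The encoded length is the sum of every internal node's weight: 34 + 50 + 77 + 112 + 189 = 462 bits.

462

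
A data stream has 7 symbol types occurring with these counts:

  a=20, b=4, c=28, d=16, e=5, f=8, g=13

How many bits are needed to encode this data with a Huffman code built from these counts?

Merge the two smallest weights repeatedly:
b(4) + e(5) → 9
f(8) + 9 → 17
g(13) + d(16) → 29
17 + a(20) → 37
c(28) + 29 → 57
37 + 57 → 94
The encoded length is the sum of every internal node's weight: 9 + 17 + 29 + 37 + 57 + 94 = 243 bits.

243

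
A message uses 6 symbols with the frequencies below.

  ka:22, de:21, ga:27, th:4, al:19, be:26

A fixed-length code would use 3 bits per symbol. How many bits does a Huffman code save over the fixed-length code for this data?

Fixed-length: 3 bits × 119 symbols = 357 bits.
Huffman merges:
th(4) + al(19) → 23
de(21) + ka(22) → 43
23 + be(26) → 49
ga(27) + 43 → 70
49 + 70 → 119
Huffman total = 23 + 43 + 49 + 70 + 119 = 304 bits.
Saving = 357 − 304 = 53 bits.

53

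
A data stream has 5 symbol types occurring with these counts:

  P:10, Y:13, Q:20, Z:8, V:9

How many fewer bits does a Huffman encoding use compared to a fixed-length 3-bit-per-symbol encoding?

Fixed-length: 3 bits × 60 symbols = 180 bits.
Huffman merges:
Z(8) + V(9) → 17
P(10) + Y(13) → 23
17 + Q(20) → 37
23 + 37 → 60
Huffman total = 17 + 23 + 37 + 60 = 137 bits.
Saving = 180 − 137 = 43 bits.

43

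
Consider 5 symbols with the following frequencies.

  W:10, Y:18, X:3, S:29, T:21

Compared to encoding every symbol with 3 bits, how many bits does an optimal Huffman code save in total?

68

Fixed-length: 3 bits × 81 symbols = 243 bits.
Huffman merges:
combine X(3), W(10) → 13
combine 13, Y(18) → 31
combine T(21), S(29) → 50
combine 31, 50 → 81
Huffman total = 13 + 31 + 50 + 81 = 175 bits.
Saving = 243 − 175 = 68 bits.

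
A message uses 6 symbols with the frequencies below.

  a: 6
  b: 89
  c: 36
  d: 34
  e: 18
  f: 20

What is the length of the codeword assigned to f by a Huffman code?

3

Repeatedly merge the two smallest:
merge a(6) and e(18): 24
merge f(20) and 24: 44
merge d(34) and c(36): 70
merge 44 and 70: 114
merge b(89) and 114: 203
f's leaf is at depth 3, giving a 3-bit codeword.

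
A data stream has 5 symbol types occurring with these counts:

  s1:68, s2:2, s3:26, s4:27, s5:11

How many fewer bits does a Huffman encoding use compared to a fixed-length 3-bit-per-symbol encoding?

Fixed-length: 3 bits × 134 symbols = 402 bits.
Huffman merges:
s2(2) + s5(11) → 13
13 + s3(26) → 39
s4(27) + 39 → 66
66 + s1(68) → 134
Huffman total = 13 + 39 + 66 + 134 = 252 bits.
Saving = 402 − 252 = 150 bits.

150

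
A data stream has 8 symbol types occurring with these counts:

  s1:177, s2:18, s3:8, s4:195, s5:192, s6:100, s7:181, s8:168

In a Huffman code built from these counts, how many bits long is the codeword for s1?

Repeatedly merge the two smallest:
s3(8) + s2(18) → 26
26 + s6(100) → 126
126 + s8(168) → 294
s1(177) + s7(181) → 358
s5(192) + s4(195) → 387
294 + 358 → 652
387 + 652 → 1039
s1 sits 3 levels below the root, so its codeword is 3 bits.

3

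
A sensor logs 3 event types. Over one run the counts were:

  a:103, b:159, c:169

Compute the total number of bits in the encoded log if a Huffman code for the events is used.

Build the Huffman tree bottom-up:
a(103) + b(159) → 262
c(169) + 262 → 431
Total encoded bits = sum of merged weights = 262 + 431 = 693.

693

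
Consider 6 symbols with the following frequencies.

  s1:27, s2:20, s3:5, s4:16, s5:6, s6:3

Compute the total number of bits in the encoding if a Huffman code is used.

176

Greedily combine the two least-frequent nodes:
combine s6(3), s3(5) → 8
combine s5(6), 8 → 14
combine 14, s4(16) → 30
combine s2(20), s1(27) → 47
combine 30, 47 → 77
The encoded length is the sum of every internal node's weight: 8 + 14 + 30 + 47 + 77 = 176 bits.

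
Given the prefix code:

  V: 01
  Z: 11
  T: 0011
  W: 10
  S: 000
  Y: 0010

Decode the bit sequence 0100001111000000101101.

Read left to right; each codeword is recognised as soon as it completes (prefix code):
  01→V | 000→S | 01→V | 11→Z | 10→W | 000→S | 0010→Y | 11→Z | 01→V
Decoded message: VSVZWSYZV

VSVZWSYZV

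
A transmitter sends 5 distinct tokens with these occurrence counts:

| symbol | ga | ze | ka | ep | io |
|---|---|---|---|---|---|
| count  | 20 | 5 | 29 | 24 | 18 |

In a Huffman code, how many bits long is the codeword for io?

Repeatedly merge the two smallest:
combine ze(5), io(18) → 23
combine ga(20), 23 → 43
combine ep(24), ka(29) → 53
combine 43, 53 → 96
io's leaf is at depth 3, giving a 3-bit codeword.

3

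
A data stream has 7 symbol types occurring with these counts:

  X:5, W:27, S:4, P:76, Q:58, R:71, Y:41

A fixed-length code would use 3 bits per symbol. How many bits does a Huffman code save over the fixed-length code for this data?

160

Fixed-length: 3 bits × 282 symbols = 846 bits.
Huffman merges:
S(4) + X(5) → 9
9 + W(27) → 36
36 + Y(41) → 77
Q(58) + R(71) → 129
P(76) + 77 → 153
129 + 153 → 282
Huffman total = 9 + 36 + 77 + 129 + 153 + 282 = 686 bits.
Saving = 846 − 686 = 160 bits.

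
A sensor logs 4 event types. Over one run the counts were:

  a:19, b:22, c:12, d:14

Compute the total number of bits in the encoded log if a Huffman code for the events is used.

Greedily combine the two least-frequent nodes:
combine c(12), d(14) → 26
combine a(19), b(22) → 41
combine 26, 41 → 67
Each symbol's bit-cost is frequency × depth; summing gives 134 bits (equivalently 26 + 41 + 67).

134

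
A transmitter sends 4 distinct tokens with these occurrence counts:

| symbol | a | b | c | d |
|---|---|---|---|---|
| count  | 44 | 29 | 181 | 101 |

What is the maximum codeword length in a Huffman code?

3

Merge the two lowest-weight nodes at each step:
b(29) + a(44) → 73
73 + d(101) → 174
174 + c(181) → 355
The rarest symbols sit at the bottom; the longest codeword is 3 bits.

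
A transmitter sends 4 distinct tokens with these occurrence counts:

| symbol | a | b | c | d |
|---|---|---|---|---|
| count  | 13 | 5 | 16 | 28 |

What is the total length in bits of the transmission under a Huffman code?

114

Greedily combine the two least-frequent nodes:
b(5) + a(13) → 18
c(16) + 18 → 34
d(28) + 34 → 62
The encoded length is the sum of every internal node's weight: 18 + 34 + 62 = 114 bits.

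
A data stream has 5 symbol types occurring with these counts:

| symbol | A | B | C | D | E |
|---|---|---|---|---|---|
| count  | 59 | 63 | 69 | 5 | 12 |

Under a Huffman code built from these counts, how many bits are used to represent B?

Build the tree from the bottom:
D(5) + E(12) → 17
17 + A(59) → 76
B(63) + C(69) → 132
76 + 132 → 208
B sits 2 levels below the root, so its codeword is 2 bits.

2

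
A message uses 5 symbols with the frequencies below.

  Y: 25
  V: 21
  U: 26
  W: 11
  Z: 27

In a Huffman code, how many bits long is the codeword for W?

3

Huffman merges, smallest pair first:
W(11) + V(21) → 32
Y(25) + U(26) → 51
Z(27) + 32 → 59
51 + 59 → 110
W's leaf is at depth 3, giving a 3-bit codeword.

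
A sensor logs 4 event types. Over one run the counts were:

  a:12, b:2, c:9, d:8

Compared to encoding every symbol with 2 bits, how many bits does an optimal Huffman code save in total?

Fixed-length: 2 bits × 31 symbols = 62 bits.
Huffman merges:
combine b(2), d(8) → 10
combine c(9), 10 → 19
combine a(12), 19 → 31
Huffman total = 10 + 19 + 31 = 60 bits.
Saving = 62 − 60 = 2 bits.

2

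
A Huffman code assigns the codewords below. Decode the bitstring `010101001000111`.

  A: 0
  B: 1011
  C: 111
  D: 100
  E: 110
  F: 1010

Read left to right; each codeword is recognised as soon as it completes (prefix code):
  0→A | 1010→F | 100→D | 100→D | 0→A | 111→C
Decoded message: AFDDAC

AFDDAC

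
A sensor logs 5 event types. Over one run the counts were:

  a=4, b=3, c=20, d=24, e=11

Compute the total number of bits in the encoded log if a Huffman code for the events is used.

125

Build the Huffman tree bottom-up:
merge b(3) and a(4): 7
merge 7 and e(11): 18
merge 18 and c(20): 38
merge d(24) and 38: 62
The encoded length is the sum of every internal node's weight: 7 + 18 + 38 + 62 = 125 bits.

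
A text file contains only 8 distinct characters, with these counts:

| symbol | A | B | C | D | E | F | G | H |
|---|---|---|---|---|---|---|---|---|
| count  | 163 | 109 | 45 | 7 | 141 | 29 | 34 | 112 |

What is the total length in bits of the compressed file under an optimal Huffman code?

1722

Greedily combine the two least-frequent nodes:
combine D(7), F(29) → 36
combine G(34), 36 → 70
combine C(45), 70 → 115
combine B(109), H(112) → 221
combine 115, E(141) → 256
combine A(163), 221 → 384
combine 256, 384 → 640
The encoded length is the sum of every internal node's weight: 36 + 70 + 115 + 221 + 256 + 384 + 640 = 1722 bits.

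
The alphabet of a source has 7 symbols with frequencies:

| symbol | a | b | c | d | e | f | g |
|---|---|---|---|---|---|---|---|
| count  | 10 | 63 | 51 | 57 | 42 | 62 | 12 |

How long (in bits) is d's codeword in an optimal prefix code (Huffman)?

3

Huffman merges, smallest pair first:
combine a(10), g(12) → 22
combine 22, e(42) → 64
combine c(51), d(57) → 108
combine f(62), b(63) → 125
combine 64, 108 → 172
combine 125, 172 → 297
d sits 3 levels below the root, so its codeword is 3 bits.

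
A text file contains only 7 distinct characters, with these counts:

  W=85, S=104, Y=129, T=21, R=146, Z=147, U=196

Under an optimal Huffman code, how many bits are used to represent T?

4

Huffman merges, smallest pair first:
merge T(21) and W(85): 106
merge S(104) and 106: 210
merge Y(129) and R(146): 275
merge Z(147) and U(196): 343
merge 210 and 275: 485
merge 343 and 485: 828
The subtree containing T is merged 4 times, so code length = 4.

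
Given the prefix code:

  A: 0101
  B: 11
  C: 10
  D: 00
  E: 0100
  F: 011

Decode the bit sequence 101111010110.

Read left to right; each codeword is recognised as soon as it completes (prefix code):
  10→C | 11→B | 11→B | 0101→A | 10→C
Decoded message: CBBAC

CBBAC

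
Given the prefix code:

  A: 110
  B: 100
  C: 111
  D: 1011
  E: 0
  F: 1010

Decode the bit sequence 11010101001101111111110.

AFBACCCE

Read left to right; each codeword is recognised as soon as it completes (prefix code):
  110→A | 1010→F | 100→B | 110→A | 111→C | 111→C | 111→C | 0→E
Decoded message: AFBACCCE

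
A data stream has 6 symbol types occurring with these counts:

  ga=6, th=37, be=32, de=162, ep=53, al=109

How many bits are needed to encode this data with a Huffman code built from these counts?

877

Build the Huffman tree bottom-up:
combine ga(6), be(32) → 38
combine th(37), 38 → 75
combine ep(53), 75 → 128
combine al(109), 128 → 237
combine de(162), 237 → 399
Each symbol's bit-cost is frequency × depth; summing gives 877 bits (equivalently 38 + 75 + 128 + 237 + 399).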